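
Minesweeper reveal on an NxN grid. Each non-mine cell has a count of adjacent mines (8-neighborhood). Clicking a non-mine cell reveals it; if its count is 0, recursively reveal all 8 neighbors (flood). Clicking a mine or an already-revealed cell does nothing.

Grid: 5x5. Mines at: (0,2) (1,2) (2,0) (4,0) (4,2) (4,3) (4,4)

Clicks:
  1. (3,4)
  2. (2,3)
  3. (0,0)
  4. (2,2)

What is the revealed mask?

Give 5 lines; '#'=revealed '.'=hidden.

Click 1 (3,4) count=2: revealed 1 new [(3,4)] -> total=1
Click 2 (2,3) count=1: revealed 1 new [(2,3)] -> total=2
Click 3 (0,0) count=0: revealed 4 new [(0,0) (0,1) (1,0) (1,1)] -> total=6
Click 4 (2,2) count=1: revealed 1 new [(2,2)] -> total=7

Answer: ##...
##...
..##.
....#
.....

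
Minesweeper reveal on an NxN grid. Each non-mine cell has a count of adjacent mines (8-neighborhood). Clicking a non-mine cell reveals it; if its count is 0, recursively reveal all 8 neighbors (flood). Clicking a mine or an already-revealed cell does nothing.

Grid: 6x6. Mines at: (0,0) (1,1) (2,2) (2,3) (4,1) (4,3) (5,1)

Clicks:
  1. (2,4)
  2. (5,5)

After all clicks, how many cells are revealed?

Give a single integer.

Click 1 (2,4) count=1: revealed 1 new [(2,4)] -> total=1
Click 2 (5,5) count=0: revealed 15 new [(0,2) (0,3) (0,4) (0,5) (1,2) (1,3) (1,4) (1,5) (2,5) (3,4) (3,5) (4,4) (4,5) (5,4) (5,5)] -> total=16

Answer: 16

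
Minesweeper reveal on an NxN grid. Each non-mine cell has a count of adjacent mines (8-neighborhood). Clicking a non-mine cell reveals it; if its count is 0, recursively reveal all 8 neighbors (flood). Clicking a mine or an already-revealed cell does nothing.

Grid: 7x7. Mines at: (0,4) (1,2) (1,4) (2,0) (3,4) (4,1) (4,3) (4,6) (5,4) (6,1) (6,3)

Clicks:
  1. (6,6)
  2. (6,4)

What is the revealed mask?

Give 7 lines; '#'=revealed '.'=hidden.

Answer: .......
.......
.......
.......
.......
.....##
....###

Derivation:
Click 1 (6,6) count=0: revealed 4 new [(5,5) (5,6) (6,5) (6,6)] -> total=4
Click 2 (6,4) count=2: revealed 1 new [(6,4)] -> total=5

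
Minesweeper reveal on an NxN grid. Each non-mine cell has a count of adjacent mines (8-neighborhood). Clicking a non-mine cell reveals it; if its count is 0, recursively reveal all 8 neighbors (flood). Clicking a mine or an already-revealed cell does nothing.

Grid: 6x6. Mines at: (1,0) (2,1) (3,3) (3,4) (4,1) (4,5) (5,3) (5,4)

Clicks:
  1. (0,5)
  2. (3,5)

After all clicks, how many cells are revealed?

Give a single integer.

Click 1 (0,5) count=0: revealed 14 new [(0,1) (0,2) (0,3) (0,4) (0,5) (1,1) (1,2) (1,3) (1,4) (1,5) (2,2) (2,3) (2,4) (2,5)] -> total=14
Click 2 (3,5) count=2: revealed 1 new [(3,5)] -> total=15

Answer: 15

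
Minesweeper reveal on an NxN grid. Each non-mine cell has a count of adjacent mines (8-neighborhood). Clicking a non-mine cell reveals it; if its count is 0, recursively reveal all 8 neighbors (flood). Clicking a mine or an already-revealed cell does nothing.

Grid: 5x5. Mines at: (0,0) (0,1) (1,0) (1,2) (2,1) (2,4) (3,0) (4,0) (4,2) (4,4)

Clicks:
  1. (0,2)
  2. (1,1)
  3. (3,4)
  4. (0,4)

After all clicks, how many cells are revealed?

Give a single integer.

Answer: 7

Derivation:
Click 1 (0,2) count=2: revealed 1 new [(0,2)] -> total=1
Click 2 (1,1) count=5: revealed 1 new [(1,1)] -> total=2
Click 3 (3,4) count=2: revealed 1 new [(3,4)] -> total=3
Click 4 (0,4) count=0: revealed 4 new [(0,3) (0,4) (1,3) (1,4)] -> total=7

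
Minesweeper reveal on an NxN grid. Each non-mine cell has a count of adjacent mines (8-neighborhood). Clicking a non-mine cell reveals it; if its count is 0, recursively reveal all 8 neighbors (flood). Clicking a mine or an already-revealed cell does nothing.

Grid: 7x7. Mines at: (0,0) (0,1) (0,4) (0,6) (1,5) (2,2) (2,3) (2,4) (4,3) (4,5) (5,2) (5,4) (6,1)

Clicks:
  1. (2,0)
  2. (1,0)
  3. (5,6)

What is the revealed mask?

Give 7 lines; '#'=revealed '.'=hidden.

Answer: .......
##.....
##.....
##.....
##.....
##....#
.......

Derivation:
Click 1 (2,0) count=0: revealed 10 new [(1,0) (1,1) (2,0) (2,1) (3,0) (3,1) (4,0) (4,1) (5,0) (5,1)] -> total=10
Click 2 (1,0) count=2: revealed 0 new [(none)] -> total=10
Click 3 (5,6) count=1: revealed 1 new [(5,6)] -> total=11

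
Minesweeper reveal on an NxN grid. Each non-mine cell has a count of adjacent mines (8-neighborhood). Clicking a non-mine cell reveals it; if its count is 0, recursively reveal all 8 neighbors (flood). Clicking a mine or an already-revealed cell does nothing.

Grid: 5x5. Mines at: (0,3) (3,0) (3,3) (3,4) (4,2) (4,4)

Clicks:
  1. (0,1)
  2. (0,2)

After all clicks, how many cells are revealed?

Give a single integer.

Answer: 9

Derivation:
Click 1 (0,1) count=0: revealed 9 new [(0,0) (0,1) (0,2) (1,0) (1,1) (1,2) (2,0) (2,1) (2,2)] -> total=9
Click 2 (0,2) count=1: revealed 0 new [(none)] -> total=9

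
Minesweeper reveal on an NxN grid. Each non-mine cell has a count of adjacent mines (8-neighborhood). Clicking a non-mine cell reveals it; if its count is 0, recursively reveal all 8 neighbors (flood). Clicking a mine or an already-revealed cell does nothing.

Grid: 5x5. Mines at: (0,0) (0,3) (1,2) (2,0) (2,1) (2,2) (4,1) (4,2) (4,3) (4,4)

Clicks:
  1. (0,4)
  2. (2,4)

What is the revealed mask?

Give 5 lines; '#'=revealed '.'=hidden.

Answer: ....#
...##
...##
...##
.....

Derivation:
Click 1 (0,4) count=1: revealed 1 new [(0,4)] -> total=1
Click 2 (2,4) count=0: revealed 6 new [(1,3) (1,4) (2,3) (2,4) (3,3) (3,4)] -> total=7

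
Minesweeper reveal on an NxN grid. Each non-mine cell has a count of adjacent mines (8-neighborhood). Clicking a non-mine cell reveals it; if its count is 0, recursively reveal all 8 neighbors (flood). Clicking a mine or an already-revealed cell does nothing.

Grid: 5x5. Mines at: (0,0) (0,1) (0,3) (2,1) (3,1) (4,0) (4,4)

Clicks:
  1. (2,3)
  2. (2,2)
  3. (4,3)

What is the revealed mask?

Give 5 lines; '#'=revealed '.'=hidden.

Answer: .....
..###
..###
..###
...#.

Derivation:
Click 1 (2,3) count=0: revealed 9 new [(1,2) (1,3) (1,4) (2,2) (2,3) (2,4) (3,2) (3,3) (3,4)] -> total=9
Click 2 (2,2) count=2: revealed 0 new [(none)] -> total=9
Click 3 (4,3) count=1: revealed 1 new [(4,3)] -> total=10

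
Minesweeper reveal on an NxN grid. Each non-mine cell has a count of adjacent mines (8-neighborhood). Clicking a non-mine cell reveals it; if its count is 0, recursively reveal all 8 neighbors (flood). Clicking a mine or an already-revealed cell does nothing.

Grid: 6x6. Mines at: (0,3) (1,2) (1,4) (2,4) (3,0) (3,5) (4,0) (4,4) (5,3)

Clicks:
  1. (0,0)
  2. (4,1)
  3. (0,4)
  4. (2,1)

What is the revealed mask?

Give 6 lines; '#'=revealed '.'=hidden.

Click 1 (0,0) count=0: revealed 6 new [(0,0) (0,1) (1,0) (1,1) (2,0) (2,1)] -> total=6
Click 2 (4,1) count=2: revealed 1 new [(4,1)] -> total=7
Click 3 (0,4) count=2: revealed 1 new [(0,4)] -> total=8
Click 4 (2,1) count=2: revealed 0 new [(none)] -> total=8

Answer: ##..#.
##....
##....
......
.#....
......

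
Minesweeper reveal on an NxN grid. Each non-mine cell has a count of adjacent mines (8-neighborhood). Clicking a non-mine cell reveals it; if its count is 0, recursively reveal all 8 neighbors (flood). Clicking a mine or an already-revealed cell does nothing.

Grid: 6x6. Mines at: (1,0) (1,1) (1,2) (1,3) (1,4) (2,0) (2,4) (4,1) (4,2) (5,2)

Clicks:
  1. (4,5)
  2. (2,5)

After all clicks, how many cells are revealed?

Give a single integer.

Click 1 (4,5) count=0: revealed 9 new [(3,3) (3,4) (3,5) (4,3) (4,4) (4,5) (5,3) (5,4) (5,5)] -> total=9
Click 2 (2,5) count=2: revealed 1 new [(2,5)] -> total=10

Answer: 10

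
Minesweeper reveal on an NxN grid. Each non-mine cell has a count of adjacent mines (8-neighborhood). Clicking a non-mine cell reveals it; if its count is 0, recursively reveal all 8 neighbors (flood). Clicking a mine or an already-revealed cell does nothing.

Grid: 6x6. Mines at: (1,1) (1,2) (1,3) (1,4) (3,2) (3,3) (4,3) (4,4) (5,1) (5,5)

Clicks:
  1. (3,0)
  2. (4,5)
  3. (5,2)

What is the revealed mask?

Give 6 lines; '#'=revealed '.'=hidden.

Click 1 (3,0) count=0: revealed 6 new [(2,0) (2,1) (3,0) (3,1) (4,0) (4,1)] -> total=6
Click 2 (4,5) count=2: revealed 1 new [(4,5)] -> total=7
Click 3 (5,2) count=2: revealed 1 new [(5,2)] -> total=8

Answer: ......
......
##....
##....
##...#
..#...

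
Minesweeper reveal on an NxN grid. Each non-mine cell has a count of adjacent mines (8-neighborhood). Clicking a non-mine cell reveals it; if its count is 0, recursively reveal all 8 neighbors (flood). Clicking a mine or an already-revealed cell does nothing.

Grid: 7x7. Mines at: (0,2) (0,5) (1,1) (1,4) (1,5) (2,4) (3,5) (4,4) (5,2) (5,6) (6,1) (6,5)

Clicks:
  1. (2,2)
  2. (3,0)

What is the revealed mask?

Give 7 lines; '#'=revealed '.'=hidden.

Answer: .......
.......
####...
####...
####...
##.....
.......

Derivation:
Click 1 (2,2) count=1: revealed 1 new [(2,2)] -> total=1
Click 2 (3,0) count=0: revealed 13 new [(2,0) (2,1) (2,3) (3,0) (3,1) (3,2) (3,3) (4,0) (4,1) (4,2) (4,3) (5,0) (5,1)] -> total=14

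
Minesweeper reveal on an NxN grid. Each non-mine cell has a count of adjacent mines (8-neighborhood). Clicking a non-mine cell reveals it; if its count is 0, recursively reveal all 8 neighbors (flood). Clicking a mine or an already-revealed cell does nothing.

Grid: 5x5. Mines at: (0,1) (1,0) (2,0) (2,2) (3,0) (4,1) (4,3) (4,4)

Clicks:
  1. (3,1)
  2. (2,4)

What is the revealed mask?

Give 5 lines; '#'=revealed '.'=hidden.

Click 1 (3,1) count=4: revealed 1 new [(3,1)] -> total=1
Click 2 (2,4) count=0: revealed 10 new [(0,2) (0,3) (0,4) (1,2) (1,3) (1,4) (2,3) (2,4) (3,3) (3,4)] -> total=11

Answer: ..###
..###
...##
.#.##
.....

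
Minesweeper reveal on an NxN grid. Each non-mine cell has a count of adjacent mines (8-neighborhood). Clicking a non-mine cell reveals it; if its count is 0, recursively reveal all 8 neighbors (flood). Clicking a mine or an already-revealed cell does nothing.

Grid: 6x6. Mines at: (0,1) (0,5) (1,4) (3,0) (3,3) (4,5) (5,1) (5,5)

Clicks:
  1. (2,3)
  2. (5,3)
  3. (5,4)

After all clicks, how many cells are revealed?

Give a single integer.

Answer: 7

Derivation:
Click 1 (2,3) count=2: revealed 1 new [(2,3)] -> total=1
Click 2 (5,3) count=0: revealed 6 new [(4,2) (4,3) (4,4) (5,2) (5,3) (5,4)] -> total=7
Click 3 (5,4) count=2: revealed 0 new [(none)] -> total=7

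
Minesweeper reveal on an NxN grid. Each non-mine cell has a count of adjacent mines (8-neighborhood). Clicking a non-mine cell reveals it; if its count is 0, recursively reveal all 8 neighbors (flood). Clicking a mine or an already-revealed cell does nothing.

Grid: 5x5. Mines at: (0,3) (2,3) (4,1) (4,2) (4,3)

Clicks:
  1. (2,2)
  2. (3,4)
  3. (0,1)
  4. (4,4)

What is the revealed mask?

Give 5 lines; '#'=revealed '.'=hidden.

Click 1 (2,2) count=1: revealed 1 new [(2,2)] -> total=1
Click 2 (3,4) count=2: revealed 1 new [(3,4)] -> total=2
Click 3 (0,1) count=0: revealed 11 new [(0,0) (0,1) (0,2) (1,0) (1,1) (1,2) (2,0) (2,1) (3,0) (3,1) (3,2)] -> total=13
Click 4 (4,4) count=1: revealed 1 new [(4,4)] -> total=14

Answer: ###..
###..
###..
###.#
....#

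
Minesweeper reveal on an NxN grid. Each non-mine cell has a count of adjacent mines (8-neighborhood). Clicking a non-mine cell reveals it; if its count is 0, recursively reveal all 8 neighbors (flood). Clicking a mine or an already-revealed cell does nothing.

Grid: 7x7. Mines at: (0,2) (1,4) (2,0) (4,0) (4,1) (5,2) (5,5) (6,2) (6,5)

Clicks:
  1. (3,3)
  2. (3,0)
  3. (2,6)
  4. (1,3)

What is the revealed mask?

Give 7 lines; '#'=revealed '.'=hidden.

Answer: .....##
.###.##
.######
#######
..#####
.......
.......

Derivation:
Click 1 (3,3) count=0: revealed 24 new [(0,5) (0,6) (1,1) (1,2) (1,3) (1,5) (1,6) (2,1) (2,2) (2,3) (2,4) (2,5) (2,6) (3,1) (3,2) (3,3) (3,4) (3,5) (3,6) (4,2) (4,3) (4,4) (4,5) (4,6)] -> total=24
Click 2 (3,0) count=3: revealed 1 new [(3,0)] -> total=25
Click 3 (2,6) count=0: revealed 0 new [(none)] -> total=25
Click 4 (1,3) count=2: revealed 0 new [(none)] -> total=25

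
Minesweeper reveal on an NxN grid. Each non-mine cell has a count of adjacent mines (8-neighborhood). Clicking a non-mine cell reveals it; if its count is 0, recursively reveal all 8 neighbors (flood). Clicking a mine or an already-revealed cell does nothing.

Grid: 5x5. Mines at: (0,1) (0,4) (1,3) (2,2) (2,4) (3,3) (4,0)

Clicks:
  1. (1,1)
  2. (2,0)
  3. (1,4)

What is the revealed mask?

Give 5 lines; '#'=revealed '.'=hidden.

Click 1 (1,1) count=2: revealed 1 new [(1,1)] -> total=1
Click 2 (2,0) count=0: revealed 5 new [(1,0) (2,0) (2,1) (3,0) (3,1)] -> total=6
Click 3 (1,4) count=3: revealed 1 new [(1,4)] -> total=7

Answer: .....
##..#
##...
##...
.....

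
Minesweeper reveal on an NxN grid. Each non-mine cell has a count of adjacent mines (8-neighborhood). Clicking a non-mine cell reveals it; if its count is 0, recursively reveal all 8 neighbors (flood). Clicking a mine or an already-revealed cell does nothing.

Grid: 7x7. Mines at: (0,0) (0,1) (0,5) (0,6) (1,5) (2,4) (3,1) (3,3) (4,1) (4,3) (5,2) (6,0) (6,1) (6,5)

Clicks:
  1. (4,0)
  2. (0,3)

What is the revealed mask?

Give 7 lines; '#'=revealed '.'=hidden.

Answer: ..###..
..###..
.......
.......
#......
.......
.......

Derivation:
Click 1 (4,0) count=2: revealed 1 new [(4,0)] -> total=1
Click 2 (0,3) count=0: revealed 6 new [(0,2) (0,3) (0,4) (1,2) (1,3) (1,4)] -> total=7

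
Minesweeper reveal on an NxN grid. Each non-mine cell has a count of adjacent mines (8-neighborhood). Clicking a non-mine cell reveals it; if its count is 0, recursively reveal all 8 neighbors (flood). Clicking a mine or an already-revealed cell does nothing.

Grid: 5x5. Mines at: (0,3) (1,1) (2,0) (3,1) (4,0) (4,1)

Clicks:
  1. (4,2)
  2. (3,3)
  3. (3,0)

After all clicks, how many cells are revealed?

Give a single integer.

Click 1 (4,2) count=2: revealed 1 new [(4,2)] -> total=1
Click 2 (3,3) count=0: revealed 11 new [(1,2) (1,3) (1,4) (2,2) (2,3) (2,4) (3,2) (3,3) (3,4) (4,3) (4,4)] -> total=12
Click 3 (3,0) count=4: revealed 1 new [(3,0)] -> total=13

Answer: 13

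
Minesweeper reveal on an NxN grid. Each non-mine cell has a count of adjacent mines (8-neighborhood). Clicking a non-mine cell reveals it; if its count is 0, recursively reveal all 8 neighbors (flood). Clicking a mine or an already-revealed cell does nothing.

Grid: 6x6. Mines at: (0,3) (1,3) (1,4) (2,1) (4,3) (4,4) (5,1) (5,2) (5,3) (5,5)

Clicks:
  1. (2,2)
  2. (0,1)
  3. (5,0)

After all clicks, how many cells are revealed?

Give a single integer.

Answer: 8

Derivation:
Click 1 (2,2) count=2: revealed 1 new [(2,2)] -> total=1
Click 2 (0,1) count=0: revealed 6 new [(0,0) (0,1) (0,2) (1,0) (1,1) (1,2)] -> total=7
Click 3 (5,0) count=1: revealed 1 new [(5,0)] -> total=8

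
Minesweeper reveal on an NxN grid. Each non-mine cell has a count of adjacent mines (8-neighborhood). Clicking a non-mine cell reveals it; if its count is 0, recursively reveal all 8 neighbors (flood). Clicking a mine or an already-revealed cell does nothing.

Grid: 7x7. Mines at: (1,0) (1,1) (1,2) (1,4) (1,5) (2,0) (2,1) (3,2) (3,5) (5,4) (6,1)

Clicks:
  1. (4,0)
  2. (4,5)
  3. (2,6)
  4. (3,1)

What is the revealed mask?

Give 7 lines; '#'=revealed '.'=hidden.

Answer: .......
.......
......#
##.....
##...#.
##.....
.......

Derivation:
Click 1 (4,0) count=0: revealed 6 new [(3,0) (3,1) (4,0) (4,1) (5,0) (5,1)] -> total=6
Click 2 (4,5) count=2: revealed 1 new [(4,5)] -> total=7
Click 3 (2,6) count=2: revealed 1 new [(2,6)] -> total=8
Click 4 (3,1) count=3: revealed 0 new [(none)] -> total=8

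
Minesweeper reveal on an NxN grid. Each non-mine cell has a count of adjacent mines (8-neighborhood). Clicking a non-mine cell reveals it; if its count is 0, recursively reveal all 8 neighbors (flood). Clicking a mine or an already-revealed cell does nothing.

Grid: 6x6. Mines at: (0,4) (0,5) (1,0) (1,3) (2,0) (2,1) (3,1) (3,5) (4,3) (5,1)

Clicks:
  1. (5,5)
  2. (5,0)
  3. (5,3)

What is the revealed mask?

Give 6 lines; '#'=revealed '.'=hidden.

Answer: ......
......
......
......
....##
#..###

Derivation:
Click 1 (5,5) count=0: revealed 4 new [(4,4) (4,5) (5,4) (5,5)] -> total=4
Click 2 (5,0) count=1: revealed 1 new [(5,0)] -> total=5
Click 3 (5,3) count=1: revealed 1 new [(5,3)] -> total=6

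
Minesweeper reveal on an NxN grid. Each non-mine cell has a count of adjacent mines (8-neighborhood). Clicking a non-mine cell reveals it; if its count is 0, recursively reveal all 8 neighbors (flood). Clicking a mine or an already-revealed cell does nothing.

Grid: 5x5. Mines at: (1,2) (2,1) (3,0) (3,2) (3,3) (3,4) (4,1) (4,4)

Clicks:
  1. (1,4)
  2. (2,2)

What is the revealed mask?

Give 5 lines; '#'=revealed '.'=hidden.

Answer: ...##
...##
..###
.....
.....

Derivation:
Click 1 (1,4) count=0: revealed 6 new [(0,3) (0,4) (1,3) (1,4) (2,3) (2,4)] -> total=6
Click 2 (2,2) count=4: revealed 1 new [(2,2)] -> total=7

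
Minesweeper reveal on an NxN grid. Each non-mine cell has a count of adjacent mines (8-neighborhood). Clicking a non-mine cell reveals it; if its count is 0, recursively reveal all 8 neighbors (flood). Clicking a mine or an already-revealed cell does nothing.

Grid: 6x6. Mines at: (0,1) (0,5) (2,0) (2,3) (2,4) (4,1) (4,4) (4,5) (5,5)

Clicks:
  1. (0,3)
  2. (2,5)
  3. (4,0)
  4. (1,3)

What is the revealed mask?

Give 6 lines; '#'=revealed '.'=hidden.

Answer: ..###.
..###.
.....#
......
#.....
......

Derivation:
Click 1 (0,3) count=0: revealed 6 new [(0,2) (0,3) (0,4) (1,2) (1,3) (1,4)] -> total=6
Click 2 (2,5) count=1: revealed 1 new [(2,5)] -> total=7
Click 3 (4,0) count=1: revealed 1 new [(4,0)] -> total=8
Click 4 (1,3) count=2: revealed 0 new [(none)] -> total=8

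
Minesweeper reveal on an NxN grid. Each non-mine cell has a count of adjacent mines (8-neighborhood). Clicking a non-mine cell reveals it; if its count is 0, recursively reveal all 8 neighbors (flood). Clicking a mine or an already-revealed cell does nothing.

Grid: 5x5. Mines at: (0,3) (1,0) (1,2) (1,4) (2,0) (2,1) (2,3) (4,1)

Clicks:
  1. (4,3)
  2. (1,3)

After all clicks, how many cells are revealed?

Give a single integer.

Click 1 (4,3) count=0: revealed 6 new [(3,2) (3,3) (3,4) (4,2) (4,3) (4,4)] -> total=6
Click 2 (1,3) count=4: revealed 1 new [(1,3)] -> total=7

Answer: 7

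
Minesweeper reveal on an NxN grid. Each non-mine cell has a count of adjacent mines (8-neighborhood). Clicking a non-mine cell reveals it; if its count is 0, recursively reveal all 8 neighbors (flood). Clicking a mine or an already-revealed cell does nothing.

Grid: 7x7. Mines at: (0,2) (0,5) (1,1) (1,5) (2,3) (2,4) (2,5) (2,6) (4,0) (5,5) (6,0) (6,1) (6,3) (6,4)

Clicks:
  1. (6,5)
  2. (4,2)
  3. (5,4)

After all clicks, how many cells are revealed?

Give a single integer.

Answer: 13

Derivation:
Click 1 (6,5) count=2: revealed 1 new [(6,5)] -> total=1
Click 2 (4,2) count=0: revealed 12 new [(3,1) (3,2) (3,3) (3,4) (4,1) (4,2) (4,3) (4,4) (5,1) (5,2) (5,3) (5,4)] -> total=13
Click 3 (5,4) count=3: revealed 0 new [(none)] -> total=13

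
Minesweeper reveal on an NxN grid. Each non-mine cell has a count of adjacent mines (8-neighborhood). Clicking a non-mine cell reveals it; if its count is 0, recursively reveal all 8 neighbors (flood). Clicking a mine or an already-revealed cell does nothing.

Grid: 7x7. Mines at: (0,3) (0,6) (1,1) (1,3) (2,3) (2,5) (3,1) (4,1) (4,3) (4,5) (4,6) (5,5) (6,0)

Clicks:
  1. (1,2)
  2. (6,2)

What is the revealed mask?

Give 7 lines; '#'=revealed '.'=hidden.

Answer: .......
..#....
.......
.......
.......
.####..
.####..

Derivation:
Click 1 (1,2) count=4: revealed 1 new [(1,2)] -> total=1
Click 2 (6,2) count=0: revealed 8 new [(5,1) (5,2) (5,3) (5,4) (6,1) (6,2) (6,3) (6,4)] -> total=9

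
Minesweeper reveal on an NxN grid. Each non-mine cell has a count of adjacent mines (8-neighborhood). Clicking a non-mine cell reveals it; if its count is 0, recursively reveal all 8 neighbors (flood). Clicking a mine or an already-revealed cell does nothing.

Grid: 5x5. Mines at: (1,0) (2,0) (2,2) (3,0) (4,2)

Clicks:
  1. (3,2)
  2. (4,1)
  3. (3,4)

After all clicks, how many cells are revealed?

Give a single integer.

Answer: 16

Derivation:
Click 1 (3,2) count=2: revealed 1 new [(3,2)] -> total=1
Click 2 (4,1) count=2: revealed 1 new [(4,1)] -> total=2
Click 3 (3,4) count=0: revealed 14 new [(0,1) (0,2) (0,3) (0,4) (1,1) (1,2) (1,3) (1,4) (2,3) (2,4) (3,3) (3,4) (4,3) (4,4)] -> total=16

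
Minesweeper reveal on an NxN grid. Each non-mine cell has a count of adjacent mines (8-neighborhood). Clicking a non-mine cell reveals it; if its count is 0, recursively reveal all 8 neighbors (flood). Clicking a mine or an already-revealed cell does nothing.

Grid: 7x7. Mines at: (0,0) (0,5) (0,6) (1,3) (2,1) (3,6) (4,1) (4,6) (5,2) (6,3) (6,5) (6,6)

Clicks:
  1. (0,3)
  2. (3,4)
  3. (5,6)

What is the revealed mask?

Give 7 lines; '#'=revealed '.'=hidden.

Answer: ...#...
.......
..####.
..####.
..####.
...####
.......

Derivation:
Click 1 (0,3) count=1: revealed 1 new [(0,3)] -> total=1
Click 2 (3,4) count=0: revealed 15 new [(2,2) (2,3) (2,4) (2,5) (3,2) (3,3) (3,4) (3,5) (4,2) (4,3) (4,4) (4,5) (5,3) (5,4) (5,5)] -> total=16
Click 3 (5,6) count=3: revealed 1 new [(5,6)] -> total=17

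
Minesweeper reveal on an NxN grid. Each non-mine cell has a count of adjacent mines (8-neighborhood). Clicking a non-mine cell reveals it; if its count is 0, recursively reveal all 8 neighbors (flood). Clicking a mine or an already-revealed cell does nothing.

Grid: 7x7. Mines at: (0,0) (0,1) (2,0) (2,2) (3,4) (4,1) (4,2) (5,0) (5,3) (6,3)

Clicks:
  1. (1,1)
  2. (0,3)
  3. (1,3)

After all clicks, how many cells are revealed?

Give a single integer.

Click 1 (1,1) count=4: revealed 1 new [(1,1)] -> total=1
Click 2 (0,3) count=0: revealed 25 new [(0,2) (0,3) (0,4) (0,5) (0,6) (1,2) (1,3) (1,4) (1,5) (1,6) (2,3) (2,4) (2,5) (2,6) (3,5) (3,6) (4,4) (4,5) (4,6) (5,4) (5,5) (5,6) (6,4) (6,5) (6,6)] -> total=26
Click 3 (1,3) count=1: revealed 0 new [(none)] -> total=26

Answer: 26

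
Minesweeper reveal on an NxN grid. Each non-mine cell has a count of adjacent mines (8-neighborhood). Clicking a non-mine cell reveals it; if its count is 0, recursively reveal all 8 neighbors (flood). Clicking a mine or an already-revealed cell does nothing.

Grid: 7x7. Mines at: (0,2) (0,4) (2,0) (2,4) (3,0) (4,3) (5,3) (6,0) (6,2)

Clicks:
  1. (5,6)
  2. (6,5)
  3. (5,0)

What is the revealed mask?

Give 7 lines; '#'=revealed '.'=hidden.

Click 1 (5,6) count=0: revealed 18 new [(0,5) (0,6) (1,5) (1,6) (2,5) (2,6) (3,4) (3,5) (3,6) (4,4) (4,5) (4,6) (5,4) (5,5) (5,6) (6,4) (6,5) (6,6)] -> total=18
Click 2 (6,5) count=0: revealed 0 new [(none)] -> total=18
Click 3 (5,0) count=1: revealed 1 new [(5,0)] -> total=19

Answer: .....##
.....##
.....##
....###
....###
#...###
....###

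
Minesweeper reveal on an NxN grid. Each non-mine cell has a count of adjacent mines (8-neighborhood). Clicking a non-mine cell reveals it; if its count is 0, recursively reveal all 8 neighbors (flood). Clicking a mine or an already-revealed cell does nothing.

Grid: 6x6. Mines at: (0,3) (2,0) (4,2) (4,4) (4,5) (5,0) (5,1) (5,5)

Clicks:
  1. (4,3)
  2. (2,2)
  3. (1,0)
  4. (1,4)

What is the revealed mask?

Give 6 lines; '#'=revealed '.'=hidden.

Click 1 (4,3) count=2: revealed 1 new [(4,3)] -> total=1
Click 2 (2,2) count=0: revealed 17 new [(0,4) (0,5) (1,1) (1,2) (1,3) (1,4) (1,5) (2,1) (2,2) (2,3) (2,4) (2,5) (3,1) (3,2) (3,3) (3,4) (3,5)] -> total=18
Click 3 (1,0) count=1: revealed 1 new [(1,0)] -> total=19
Click 4 (1,4) count=1: revealed 0 new [(none)] -> total=19

Answer: ....##
######
.#####
.#####
...#..
......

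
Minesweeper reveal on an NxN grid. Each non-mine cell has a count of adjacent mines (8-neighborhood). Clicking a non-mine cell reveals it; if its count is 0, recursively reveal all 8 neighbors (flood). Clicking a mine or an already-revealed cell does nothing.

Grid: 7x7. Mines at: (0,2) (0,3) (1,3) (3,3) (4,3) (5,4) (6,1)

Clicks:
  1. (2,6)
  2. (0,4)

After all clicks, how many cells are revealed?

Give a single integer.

Click 1 (2,6) count=0: revealed 19 new [(0,4) (0,5) (0,6) (1,4) (1,5) (1,6) (2,4) (2,5) (2,6) (3,4) (3,5) (3,6) (4,4) (4,5) (4,6) (5,5) (5,6) (6,5) (6,6)] -> total=19
Click 2 (0,4) count=2: revealed 0 new [(none)] -> total=19

Answer: 19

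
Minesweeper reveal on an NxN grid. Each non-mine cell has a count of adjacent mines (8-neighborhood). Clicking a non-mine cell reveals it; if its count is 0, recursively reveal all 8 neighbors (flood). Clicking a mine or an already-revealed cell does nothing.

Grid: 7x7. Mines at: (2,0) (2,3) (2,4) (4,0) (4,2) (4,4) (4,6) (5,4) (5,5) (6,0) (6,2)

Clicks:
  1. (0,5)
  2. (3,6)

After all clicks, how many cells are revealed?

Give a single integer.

Answer: 18

Derivation:
Click 1 (0,5) count=0: revealed 18 new [(0,0) (0,1) (0,2) (0,3) (0,4) (0,5) (0,6) (1,0) (1,1) (1,2) (1,3) (1,4) (1,5) (1,6) (2,5) (2,6) (3,5) (3,6)] -> total=18
Click 2 (3,6) count=1: revealed 0 new [(none)] -> total=18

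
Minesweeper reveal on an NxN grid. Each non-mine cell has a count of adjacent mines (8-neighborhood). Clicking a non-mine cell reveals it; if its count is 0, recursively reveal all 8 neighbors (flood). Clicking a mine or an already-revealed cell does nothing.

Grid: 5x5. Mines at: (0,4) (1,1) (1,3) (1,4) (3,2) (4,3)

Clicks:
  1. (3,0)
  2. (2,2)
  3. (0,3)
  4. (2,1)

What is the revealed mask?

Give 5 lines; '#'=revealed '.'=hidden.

Answer: ...#.
.....
###..
##...
##...

Derivation:
Click 1 (3,0) count=0: revealed 6 new [(2,0) (2,1) (3,0) (3,1) (4,0) (4,1)] -> total=6
Click 2 (2,2) count=3: revealed 1 new [(2,2)] -> total=7
Click 3 (0,3) count=3: revealed 1 new [(0,3)] -> total=8
Click 4 (2,1) count=2: revealed 0 new [(none)] -> total=8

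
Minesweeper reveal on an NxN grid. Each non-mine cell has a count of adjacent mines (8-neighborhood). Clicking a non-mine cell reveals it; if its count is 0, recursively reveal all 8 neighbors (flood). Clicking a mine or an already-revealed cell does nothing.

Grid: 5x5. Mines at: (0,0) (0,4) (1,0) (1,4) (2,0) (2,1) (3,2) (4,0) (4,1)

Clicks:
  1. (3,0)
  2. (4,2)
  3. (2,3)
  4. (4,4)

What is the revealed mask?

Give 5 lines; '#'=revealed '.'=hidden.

Answer: .....
.....
...##
#..##
..###

Derivation:
Click 1 (3,0) count=4: revealed 1 new [(3,0)] -> total=1
Click 2 (4,2) count=2: revealed 1 new [(4,2)] -> total=2
Click 3 (2,3) count=2: revealed 1 new [(2,3)] -> total=3
Click 4 (4,4) count=0: revealed 5 new [(2,4) (3,3) (3,4) (4,3) (4,4)] -> total=8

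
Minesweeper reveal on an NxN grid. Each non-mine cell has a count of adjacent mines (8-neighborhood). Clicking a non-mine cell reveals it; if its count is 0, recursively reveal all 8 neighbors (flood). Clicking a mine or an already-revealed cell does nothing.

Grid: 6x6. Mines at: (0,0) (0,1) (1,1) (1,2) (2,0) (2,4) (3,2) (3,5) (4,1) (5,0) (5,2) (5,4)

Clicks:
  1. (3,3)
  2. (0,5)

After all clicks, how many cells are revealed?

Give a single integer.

Answer: 7

Derivation:
Click 1 (3,3) count=2: revealed 1 new [(3,3)] -> total=1
Click 2 (0,5) count=0: revealed 6 new [(0,3) (0,4) (0,5) (1,3) (1,4) (1,5)] -> total=7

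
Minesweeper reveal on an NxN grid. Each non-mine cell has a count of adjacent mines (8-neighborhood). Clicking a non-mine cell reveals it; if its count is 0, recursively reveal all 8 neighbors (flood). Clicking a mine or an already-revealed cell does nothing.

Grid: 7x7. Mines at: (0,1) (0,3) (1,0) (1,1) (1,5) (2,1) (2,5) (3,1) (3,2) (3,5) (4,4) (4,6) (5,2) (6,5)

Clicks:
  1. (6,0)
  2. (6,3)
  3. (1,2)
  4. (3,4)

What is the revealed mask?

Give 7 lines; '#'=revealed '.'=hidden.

Answer: .......
..#....
.......
....#..
##.....
##.....
##.#...

Derivation:
Click 1 (6,0) count=0: revealed 6 new [(4,0) (4,1) (5,0) (5,1) (6,0) (6,1)] -> total=6
Click 2 (6,3) count=1: revealed 1 new [(6,3)] -> total=7
Click 3 (1,2) count=4: revealed 1 new [(1,2)] -> total=8
Click 4 (3,4) count=3: revealed 1 new [(3,4)] -> total=9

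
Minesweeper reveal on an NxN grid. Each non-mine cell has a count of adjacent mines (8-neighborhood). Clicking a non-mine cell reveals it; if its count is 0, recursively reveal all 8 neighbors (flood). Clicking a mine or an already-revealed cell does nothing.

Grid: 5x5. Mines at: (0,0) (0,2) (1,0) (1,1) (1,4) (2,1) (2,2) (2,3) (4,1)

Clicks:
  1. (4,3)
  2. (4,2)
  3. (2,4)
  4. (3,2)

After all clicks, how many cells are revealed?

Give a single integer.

Click 1 (4,3) count=0: revealed 6 new [(3,2) (3,3) (3,4) (4,2) (4,3) (4,4)] -> total=6
Click 2 (4,2) count=1: revealed 0 new [(none)] -> total=6
Click 3 (2,4) count=2: revealed 1 new [(2,4)] -> total=7
Click 4 (3,2) count=4: revealed 0 new [(none)] -> total=7

Answer: 7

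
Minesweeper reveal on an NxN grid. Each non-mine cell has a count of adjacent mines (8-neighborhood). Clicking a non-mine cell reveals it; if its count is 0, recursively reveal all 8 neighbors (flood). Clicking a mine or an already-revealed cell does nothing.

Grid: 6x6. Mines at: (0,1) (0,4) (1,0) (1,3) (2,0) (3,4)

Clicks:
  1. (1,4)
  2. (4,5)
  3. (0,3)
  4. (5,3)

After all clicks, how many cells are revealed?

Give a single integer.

Answer: 21

Derivation:
Click 1 (1,4) count=2: revealed 1 new [(1,4)] -> total=1
Click 2 (4,5) count=1: revealed 1 new [(4,5)] -> total=2
Click 3 (0,3) count=2: revealed 1 new [(0,3)] -> total=3
Click 4 (5,3) count=0: revealed 18 new [(2,1) (2,2) (2,3) (3,0) (3,1) (3,2) (3,3) (4,0) (4,1) (4,2) (4,3) (4,4) (5,0) (5,1) (5,2) (5,3) (5,4) (5,5)] -> total=21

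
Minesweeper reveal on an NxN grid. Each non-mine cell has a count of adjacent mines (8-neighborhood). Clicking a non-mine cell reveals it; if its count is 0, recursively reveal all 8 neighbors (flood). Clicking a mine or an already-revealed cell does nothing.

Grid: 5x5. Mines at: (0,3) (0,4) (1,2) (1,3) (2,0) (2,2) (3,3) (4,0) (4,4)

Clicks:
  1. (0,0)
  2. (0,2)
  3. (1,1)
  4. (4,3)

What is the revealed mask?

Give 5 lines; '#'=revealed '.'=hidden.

Answer: ###..
##...
.....
.....
...#.

Derivation:
Click 1 (0,0) count=0: revealed 4 new [(0,0) (0,1) (1,0) (1,1)] -> total=4
Click 2 (0,2) count=3: revealed 1 new [(0,2)] -> total=5
Click 3 (1,1) count=3: revealed 0 new [(none)] -> total=5
Click 4 (4,3) count=2: revealed 1 new [(4,3)] -> total=6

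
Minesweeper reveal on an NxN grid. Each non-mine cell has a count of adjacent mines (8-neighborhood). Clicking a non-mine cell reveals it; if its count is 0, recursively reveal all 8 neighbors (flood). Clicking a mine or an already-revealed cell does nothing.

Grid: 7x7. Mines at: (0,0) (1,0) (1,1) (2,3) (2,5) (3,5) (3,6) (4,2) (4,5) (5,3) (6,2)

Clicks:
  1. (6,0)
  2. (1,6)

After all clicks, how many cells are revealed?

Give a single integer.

Answer: 11

Derivation:
Click 1 (6,0) count=0: revealed 10 new [(2,0) (2,1) (3,0) (3,1) (4,0) (4,1) (5,0) (5,1) (6,0) (6,1)] -> total=10
Click 2 (1,6) count=1: revealed 1 new [(1,6)] -> total=11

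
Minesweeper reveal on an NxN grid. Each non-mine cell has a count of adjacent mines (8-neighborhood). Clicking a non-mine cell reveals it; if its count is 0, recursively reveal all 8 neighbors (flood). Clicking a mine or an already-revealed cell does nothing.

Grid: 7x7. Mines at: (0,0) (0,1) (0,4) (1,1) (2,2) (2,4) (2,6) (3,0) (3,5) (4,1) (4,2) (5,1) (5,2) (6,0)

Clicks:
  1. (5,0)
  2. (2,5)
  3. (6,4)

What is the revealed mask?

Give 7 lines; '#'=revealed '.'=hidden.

Answer: .......
.......
.....#.
.......
...####
#..####
...####

Derivation:
Click 1 (5,0) count=3: revealed 1 new [(5,0)] -> total=1
Click 2 (2,5) count=3: revealed 1 new [(2,5)] -> total=2
Click 3 (6,4) count=0: revealed 12 new [(4,3) (4,4) (4,5) (4,6) (5,3) (5,4) (5,5) (5,6) (6,3) (6,4) (6,5) (6,6)] -> total=14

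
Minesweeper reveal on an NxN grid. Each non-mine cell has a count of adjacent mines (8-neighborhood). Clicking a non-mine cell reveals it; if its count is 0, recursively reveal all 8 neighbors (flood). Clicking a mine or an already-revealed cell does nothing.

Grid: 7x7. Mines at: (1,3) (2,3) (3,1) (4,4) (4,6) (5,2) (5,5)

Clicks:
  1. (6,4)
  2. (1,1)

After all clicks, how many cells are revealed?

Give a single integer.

Click 1 (6,4) count=1: revealed 1 new [(6,4)] -> total=1
Click 2 (1,1) count=0: revealed 9 new [(0,0) (0,1) (0,2) (1,0) (1,1) (1,2) (2,0) (2,1) (2,2)] -> total=10

Answer: 10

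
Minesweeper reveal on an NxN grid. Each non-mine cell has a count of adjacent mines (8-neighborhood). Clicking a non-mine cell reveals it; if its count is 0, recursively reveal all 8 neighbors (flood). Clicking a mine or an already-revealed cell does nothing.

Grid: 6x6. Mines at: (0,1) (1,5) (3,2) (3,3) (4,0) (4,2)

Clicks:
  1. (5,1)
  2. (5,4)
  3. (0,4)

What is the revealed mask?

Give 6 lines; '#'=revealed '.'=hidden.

Click 1 (5,1) count=2: revealed 1 new [(5,1)] -> total=1
Click 2 (5,4) count=0: revealed 10 new [(2,4) (2,5) (3,4) (3,5) (4,3) (4,4) (4,5) (5,3) (5,4) (5,5)] -> total=11
Click 3 (0,4) count=1: revealed 1 new [(0,4)] -> total=12

Answer: ....#.
......
....##
....##
...###
.#.###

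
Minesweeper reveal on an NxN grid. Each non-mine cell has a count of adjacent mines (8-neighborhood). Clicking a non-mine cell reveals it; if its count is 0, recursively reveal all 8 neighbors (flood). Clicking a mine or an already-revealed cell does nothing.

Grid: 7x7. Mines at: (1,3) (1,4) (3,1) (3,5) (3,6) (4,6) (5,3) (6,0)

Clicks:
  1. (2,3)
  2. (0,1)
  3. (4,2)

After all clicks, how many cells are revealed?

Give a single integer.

Click 1 (2,3) count=2: revealed 1 new [(2,3)] -> total=1
Click 2 (0,1) count=0: revealed 9 new [(0,0) (0,1) (0,2) (1,0) (1,1) (1,2) (2,0) (2,1) (2,2)] -> total=10
Click 3 (4,2) count=2: revealed 1 new [(4,2)] -> total=11

Answer: 11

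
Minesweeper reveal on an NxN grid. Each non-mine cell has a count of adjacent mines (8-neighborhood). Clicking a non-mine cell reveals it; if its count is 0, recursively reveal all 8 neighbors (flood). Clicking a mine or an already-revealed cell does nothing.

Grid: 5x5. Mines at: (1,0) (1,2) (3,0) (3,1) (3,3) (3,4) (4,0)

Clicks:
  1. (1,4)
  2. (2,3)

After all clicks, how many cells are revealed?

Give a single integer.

Answer: 6

Derivation:
Click 1 (1,4) count=0: revealed 6 new [(0,3) (0,4) (1,3) (1,4) (2,3) (2,4)] -> total=6
Click 2 (2,3) count=3: revealed 0 new [(none)] -> total=6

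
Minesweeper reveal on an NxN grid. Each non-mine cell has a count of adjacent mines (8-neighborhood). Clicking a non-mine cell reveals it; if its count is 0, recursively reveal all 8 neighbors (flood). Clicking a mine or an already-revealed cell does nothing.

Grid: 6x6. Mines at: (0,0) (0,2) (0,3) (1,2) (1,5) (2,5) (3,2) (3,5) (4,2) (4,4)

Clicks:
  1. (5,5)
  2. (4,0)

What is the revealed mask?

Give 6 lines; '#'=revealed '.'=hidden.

Answer: ......
##....
##....
##....
##....
##...#

Derivation:
Click 1 (5,5) count=1: revealed 1 new [(5,5)] -> total=1
Click 2 (4,0) count=0: revealed 10 new [(1,0) (1,1) (2,0) (2,1) (3,0) (3,1) (4,0) (4,1) (5,0) (5,1)] -> total=11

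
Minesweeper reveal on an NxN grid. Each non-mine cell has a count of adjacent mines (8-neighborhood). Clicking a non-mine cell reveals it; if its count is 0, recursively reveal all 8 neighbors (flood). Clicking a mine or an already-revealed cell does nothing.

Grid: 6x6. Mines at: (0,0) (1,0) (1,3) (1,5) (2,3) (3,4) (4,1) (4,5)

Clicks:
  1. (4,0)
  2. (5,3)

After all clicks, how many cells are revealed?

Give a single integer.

Click 1 (4,0) count=1: revealed 1 new [(4,0)] -> total=1
Click 2 (5,3) count=0: revealed 6 new [(4,2) (4,3) (4,4) (5,2) (5,3) (5,4)] -> total=7

Answer: 7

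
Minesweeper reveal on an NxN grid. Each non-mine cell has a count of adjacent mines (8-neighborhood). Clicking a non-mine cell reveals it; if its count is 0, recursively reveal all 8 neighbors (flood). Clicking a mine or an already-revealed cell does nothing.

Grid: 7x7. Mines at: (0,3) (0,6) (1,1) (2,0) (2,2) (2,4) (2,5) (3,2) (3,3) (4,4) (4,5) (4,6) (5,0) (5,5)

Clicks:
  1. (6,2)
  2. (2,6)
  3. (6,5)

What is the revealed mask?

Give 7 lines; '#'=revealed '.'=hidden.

Answer: .......
.......
......#
.......
.###...
.####..
.#####.

Derivation:
Click 1 (6,2) count=0: revealed 11 new [(4,1) (4,2) (4,3) (5,1) (5,2) (5,3) (5,4) (6,1) (6,2) (6,3) (6,4)] -> total=11
Click 2 (2,6) count=1: revealed 1 new [(2,6)] -> total=12
Click 3 (6,5) count=1: revealed 1 new [(6,5)] -> total=13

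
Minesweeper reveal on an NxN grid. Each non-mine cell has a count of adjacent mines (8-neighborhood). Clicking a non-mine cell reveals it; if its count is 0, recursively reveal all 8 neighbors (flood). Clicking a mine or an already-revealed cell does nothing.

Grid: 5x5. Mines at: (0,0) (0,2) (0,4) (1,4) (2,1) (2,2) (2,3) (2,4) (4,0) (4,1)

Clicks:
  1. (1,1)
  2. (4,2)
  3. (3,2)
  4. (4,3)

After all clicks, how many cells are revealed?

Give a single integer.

Click 1 (1,1) count=4: revealed 1 new [(1,1)] -> total=1
Click 2 (4,2) count=1: revealed 1 new [(4,2)] -> total=2
Click 3 (3,2) count=4: revealed 1 new [(3,2)] -> total=3
Click 4 (4,3) count=0: revealed 4 new [(3,3) (3,4) (4,3) (4,4)] -> total=7

Answer: 7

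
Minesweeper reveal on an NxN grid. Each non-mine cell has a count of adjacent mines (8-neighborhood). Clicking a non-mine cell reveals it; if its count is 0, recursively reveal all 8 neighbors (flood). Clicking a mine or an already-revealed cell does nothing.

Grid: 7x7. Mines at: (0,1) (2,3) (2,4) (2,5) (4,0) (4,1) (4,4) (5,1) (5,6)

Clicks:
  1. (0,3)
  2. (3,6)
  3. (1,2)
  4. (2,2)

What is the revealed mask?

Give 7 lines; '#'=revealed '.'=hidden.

Click 1 (0,3) count=0: revealed 10 new [(0,2) (0,3) (0,4) (0,5) (0,6) (1,2) (1,3) (1,4) (1,5) (1,6)] -> total=10
Click 2 (3,6) count=1: revealed 1 new [(3,6)] -> total=11
Click 3 (1,2) count=2: revealed 0 new [(none)] -> total=11
Click 4 (2,2) count=1: revealed 1 new [(2,2)] -> total=12

Answer: ..#####
..#####
..#....
......#
.......
.......
.......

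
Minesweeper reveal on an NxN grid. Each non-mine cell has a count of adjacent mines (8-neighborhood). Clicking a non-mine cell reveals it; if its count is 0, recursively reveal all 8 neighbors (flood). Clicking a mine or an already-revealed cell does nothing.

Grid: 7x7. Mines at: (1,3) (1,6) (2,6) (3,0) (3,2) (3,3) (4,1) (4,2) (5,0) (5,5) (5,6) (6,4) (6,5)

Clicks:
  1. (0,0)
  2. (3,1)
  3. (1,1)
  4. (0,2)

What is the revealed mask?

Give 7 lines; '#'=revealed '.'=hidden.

Click 1 (0,0) count=0: revealed 9 new [(0,0) (0,1) (0,2) (1,0) (1,1) (1,2) (2,0) (2,1) (2,2)] -> total=9
Click 2 (3,1) count=4: revealed 1 new [(3,1)] -> total=10
Click 3 (1,1) count=0: revealed 0 new [(none)] -> total=10
Click 4 (0,2) count=1: revealed 0 new [(none)] -> total=10

Answer: ###....
###....
###....
.#.....
.......
.......
.......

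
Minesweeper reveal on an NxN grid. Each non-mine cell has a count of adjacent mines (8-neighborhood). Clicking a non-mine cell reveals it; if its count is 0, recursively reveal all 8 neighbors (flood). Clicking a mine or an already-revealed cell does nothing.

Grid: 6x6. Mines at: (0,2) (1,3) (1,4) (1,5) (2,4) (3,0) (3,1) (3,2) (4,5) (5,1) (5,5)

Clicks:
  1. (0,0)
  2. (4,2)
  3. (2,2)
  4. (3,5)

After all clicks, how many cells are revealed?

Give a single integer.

Answer: 9

Derivation:
Click 1 (0,0) count=0: revealed 6 new [(0,0) (0,1) (1,0) (1,1) (2,0) (2,1)] -> total=6
Click 2 (4,2) count=3: revealed 1 new [(4,2)] -> total=7
Click 3 (2,2) count=3: revealed 1 new [(2,2)] -> total=8
Click 4 (3,5) count=2: revealed 1 new [(3,5)] -> total=9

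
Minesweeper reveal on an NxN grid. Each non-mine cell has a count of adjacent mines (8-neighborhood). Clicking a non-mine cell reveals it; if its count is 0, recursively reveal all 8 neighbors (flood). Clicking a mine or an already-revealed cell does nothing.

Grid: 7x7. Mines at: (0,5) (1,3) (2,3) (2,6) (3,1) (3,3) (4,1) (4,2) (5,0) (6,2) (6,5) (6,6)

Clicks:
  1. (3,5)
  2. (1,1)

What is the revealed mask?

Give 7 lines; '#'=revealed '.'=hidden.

Answer: ###....
###....
###....
.....#.
.......
.......
.......

Derivation:
Click 1 (3,5) count=1: revealed 1 new [(3,5)] -> total=1
Click 2 (1,1) count=0: revealed 9 new [(0,0) (0,1) (0,2) (1,0) (1,1) (1,2) (2,0) (2,1) (2,2)] -> total=10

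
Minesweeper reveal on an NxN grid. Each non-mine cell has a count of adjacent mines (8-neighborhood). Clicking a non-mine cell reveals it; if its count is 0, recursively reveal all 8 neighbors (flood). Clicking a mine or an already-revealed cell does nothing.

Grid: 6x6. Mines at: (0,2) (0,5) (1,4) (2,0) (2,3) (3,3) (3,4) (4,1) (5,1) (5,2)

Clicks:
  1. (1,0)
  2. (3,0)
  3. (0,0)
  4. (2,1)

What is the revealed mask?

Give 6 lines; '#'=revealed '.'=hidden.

Answer: ##....
##....
.#....
#.....
......
......

Derivation:
Click 1 (1,0) count=1: revealed 1 new [(1,0)] -> total=1
Click 2 (3,0) count=2: revealed 1 new [(3,0)] -> total=2
Click 3 (0,0) count=0: revealed 3 new [(0,0) (0,1) (1,1)] -> total=5
Click 4 (2,1) count=1: revealed 1 new [(2,1)] -> total=6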